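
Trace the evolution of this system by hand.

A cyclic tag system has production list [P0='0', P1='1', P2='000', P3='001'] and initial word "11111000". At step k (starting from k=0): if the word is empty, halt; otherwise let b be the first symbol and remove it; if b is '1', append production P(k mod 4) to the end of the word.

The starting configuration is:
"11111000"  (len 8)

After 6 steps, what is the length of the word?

11

[0] "11111000"  (len 8)
[1] "11110000"  (len 8)
[2] "11100001"  (len 8)
[3] "1100001000"  (len 10)
[4] "100001000001"  (len 12)
[5] "000010000010"  (len 12)
[6] "00010000010"  (len 11)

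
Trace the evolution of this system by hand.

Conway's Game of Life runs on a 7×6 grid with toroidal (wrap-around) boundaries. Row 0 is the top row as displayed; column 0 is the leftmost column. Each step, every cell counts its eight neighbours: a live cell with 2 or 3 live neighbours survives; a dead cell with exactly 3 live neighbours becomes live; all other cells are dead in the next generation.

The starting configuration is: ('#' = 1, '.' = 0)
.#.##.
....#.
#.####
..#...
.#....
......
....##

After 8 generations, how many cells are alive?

t=0: .#.##.
....#.
#.####
..#...
.#....
......
....##
t=1: ...#..
##....
.##.##
#.#.##
......
......
...###
t=2: #.##.#
##.###
..#.#.
#.#.#.
.....#
....#.
...##.
t=3: ......
......
..#...
.#..#.
...###
...###
..#...
t=4: ......
......
......
..#.##
#.#...
..#..#
...##.
t=5: ......
......
......
.#.#.#
#.#.#.
.##.##
...##.
t=6: ......
......
......
######
......
###...
..####
t=7: ...##.
......
######
######
....#.
###.##
#.####
t=8: ..#...
##....
......
......
......
..#...
......

4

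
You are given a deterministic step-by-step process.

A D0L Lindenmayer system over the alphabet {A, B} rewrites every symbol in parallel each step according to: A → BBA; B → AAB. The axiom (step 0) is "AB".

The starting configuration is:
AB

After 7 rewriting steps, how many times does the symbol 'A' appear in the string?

2187

[0] AB
[1] BBAAAB
[2] AABAABBBABBABBAAAB
[3] BBABBAAABBBABBAAABAABAABBBAAABAABBBAAABAABBBABBABBAAAB
[4] AABAABBBAAABAABBBABBABBAAABAABAABBBAAABAABBBABBABBAAABBBAB…BBBABBABBAAABBBABBAAABAABAABBBAAABAABBBAAABAABBBABBABBAAAB  (len 162)
[5] BBABBAAABBBABBAAABAABAABBBABBABBAAABBBABBAAABAABAABBBAAABA…BBBABBABBAAABBBABBAAABAABAABBBAAABAABBBAAABAABBBABBABBAAAB  (len 486)
[6] AABAABBBAAABAABBBABBABBAAABAABAABBBAAABAABBBABBABBAAABBBAB…BBBABBABBAAABBBABBAAABAABAABBBAAABAABBBAAABAABBBABBABBAAAB  (len 1458)
[7] BBABBAAABBBABBAAABAABAABBBABBABBAAABBBABBAAABAABAABBBAAABA…BBBABBABBAAABBBABBAAABAABAABBBAAABAABBBAAABAABBBABBABBAAAB  (len 4374)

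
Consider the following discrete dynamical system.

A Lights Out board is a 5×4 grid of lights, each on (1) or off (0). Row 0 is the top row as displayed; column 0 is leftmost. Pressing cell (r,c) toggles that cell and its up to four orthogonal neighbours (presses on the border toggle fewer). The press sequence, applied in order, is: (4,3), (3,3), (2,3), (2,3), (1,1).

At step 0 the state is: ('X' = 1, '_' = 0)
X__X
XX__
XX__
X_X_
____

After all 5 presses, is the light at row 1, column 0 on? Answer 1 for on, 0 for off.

0

gen 0: X__X
XX__
XX__
X_X_
____
gen 1: X__X
XX__
XX__
X_XX
__XX
gen 2: X__X
XX__
XX_X
X___
__X_
gen 3: X__X
XX_X
XXX_
X__X
__X_
gen 4: X__X
XX__
XX_X
X___
__X_
gen 5: XX_X
__X_
X__X
X___
__X_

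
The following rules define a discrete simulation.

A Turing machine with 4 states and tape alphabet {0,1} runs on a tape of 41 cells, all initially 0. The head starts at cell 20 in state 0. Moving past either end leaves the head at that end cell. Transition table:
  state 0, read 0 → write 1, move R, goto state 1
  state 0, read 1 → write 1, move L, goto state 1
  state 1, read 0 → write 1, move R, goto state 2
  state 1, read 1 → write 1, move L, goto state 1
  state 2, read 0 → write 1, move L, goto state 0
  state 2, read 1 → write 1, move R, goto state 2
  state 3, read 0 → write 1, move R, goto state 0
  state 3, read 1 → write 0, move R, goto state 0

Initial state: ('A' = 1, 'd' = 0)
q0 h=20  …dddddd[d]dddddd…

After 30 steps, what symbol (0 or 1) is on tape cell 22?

1

[0] q0 h=20  …dddddd[d]dddddd…
[1] q1 h=21  …dddddA[d]dddddd…
[2] q2 h=22  …ddddAA[d]dddddd…
[3] q0 h=21  …dddddA[A]Addddd…
[4] q1 h=20  …dddddd[A]AAdddd…
[5] q1 h=19  …dddddd[d]AAAddd…
[6] q2 h=20  …dddddA[A]AAdddd…
[7] q2 h=21  …ddddAA[A]Addddd…
[8] q2 h=22  …dddAAA[A]dddddd…
[9] q2 h=23  …ddAAAA[d]dddddd…
[10] q0 h=22  …dddAAA[A]Addddd…
[11] q1 h=21  …ddddAA[A]AAdddd…
[12] q1 h=20  …dddddA[A]AAAddd…
[13] q1 h=19  …dddddd[A]AAAAdd…
[14] q1 h=18  …dddddd[d]AAAAAd…
[15] q2 h=19  …dddddA[A]AAAAdd…
[16] q2 h=20  …ddddAA[A]AAAddd…
[17] q2 h=21  …dddAAA[A]AAdddd…
[18] q2 h=22  …ddAAAA[A]Addddd…
[19] q2 h=23  …dAAAAA[A]dddddd…
[20] q2 h=24  …AAAAAA[d]dddddd…
[21] q0 h=23  …dAAAAA[A]Addddd…
[22] q1 h=22  …ddAAAA[A]AAdddd…
[23] q1 h=21  …dddAAA[A]AAAddd…
[24] q1 h=20  …ddddAA[A]AAAAdd…
[25] q1 h=19  …dddddA[A]AAAAAd…
[26] q1 h=18  …dddddd[A]AAAAAA…
[27] q1 h=17  …dddddd[d]AAAAAA…
[28] q2 h=18  …dddddA[A]AAAAAA…
[29] q2 h=19  …ddddAA[A]AAAAAd…
[30] q2 h=20  …dddAAA[A]AAAAdd…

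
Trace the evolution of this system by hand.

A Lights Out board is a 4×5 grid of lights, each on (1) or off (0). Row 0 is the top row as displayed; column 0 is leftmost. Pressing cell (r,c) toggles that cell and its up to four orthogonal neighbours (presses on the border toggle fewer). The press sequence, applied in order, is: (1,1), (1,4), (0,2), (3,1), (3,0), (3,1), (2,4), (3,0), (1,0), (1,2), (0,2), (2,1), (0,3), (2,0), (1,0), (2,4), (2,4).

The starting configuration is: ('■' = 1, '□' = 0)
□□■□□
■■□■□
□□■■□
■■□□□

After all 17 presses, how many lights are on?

7

[0] □□■□□
■■□■□
□□■■□
■■□□□
[1] □■■□□
□□■■□
□■■■□
■■□□□
[2] □■■□■
□□■□■
□■■■■
■■□□□
[3] □□□■■
□□□□■
□■■■■
■■□□□
[4] □□□■■
□□□□■
□□■■■
□□■□□
[5] □□□■■
□□□□■
■□■■■
■■■□□
[6] □□□■■
□□□□■
■■■■■
□□□□□
[7] □□□■■
□□□□□
■■■□□
□□□□■
[8] □□□■■
□□□□□
□■■□□
■■□□■
[9] ■□□■■
■■□□□
■■■□□
■■□□■
[10] ■□■■■
■□■■□
■■□□□
■■□□■
[11] ■■□□■
■□□■□
■■□□□
■■□□■
[12] ■■□□■
■■□■□
□□■□□
■□□□■
[13] ■■■■□
■■□□□
□□■□□
■□□□■
[14] ■■■■□
□■□□□
■■■□□
□□□□■
[15] □■■■□
■□□□□
□■■□□
□□□□■
[16] □■■■□
■□□□■
□■■■■
□□□□□
[17] □■■■□
■□□□□
□■■□□
□□□□■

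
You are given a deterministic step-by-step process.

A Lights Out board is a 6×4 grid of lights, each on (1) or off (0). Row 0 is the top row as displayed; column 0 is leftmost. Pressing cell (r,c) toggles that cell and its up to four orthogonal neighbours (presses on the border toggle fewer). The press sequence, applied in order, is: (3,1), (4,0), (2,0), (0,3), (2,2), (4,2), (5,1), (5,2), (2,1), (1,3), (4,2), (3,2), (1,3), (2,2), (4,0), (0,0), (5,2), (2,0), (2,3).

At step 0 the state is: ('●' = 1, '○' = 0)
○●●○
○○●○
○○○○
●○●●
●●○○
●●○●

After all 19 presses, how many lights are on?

[0] ○●●○
○○●○
○○○○
●○●●
●●○○
●●○●
[1] ○●●○
○○●○
○●○○
○●○●
●○○○
●●○●
[2] ○●●○
○○●○
○●○○
●●○●
○●○○
○●○●
[3] ○●●○
●○●○
●○○○
○●○●
○●○○
○●○●
[4] ○●○●
●○●●
●○○○
○●○●
○●○○
○●○●
[5] ○●○●
●○○●
●●●●
○●●●
○●○○
○●○●
[6] ○●○●
●○○●
●●●●
○●○●
○○●●
○●●●
[7] ○●○●
●○○●
●●●●
○●○●
○●●●
●○○●
[8] ○●○●
●○○●
●●●●
○●○●
○●○●
●●●○
[9] ○●○●
●●○●
○○○●
○○○●
○●○●
●●●○
[10] ○●○○
●●●○
○○○○
○○○●
○●○●
●●●○
[11] ○●○○
●●●○
○○○○
○○●●
○○●○
●●○○
[12] ○●○○
●●●○
○○●○
○●○○
○○○○
●●○○
[13] ○●○●
●●○●
○○●●
○●○○
○○○○
●●○○
[14] ○●○●
●●●●
○●○○
○●●○
○○○○
●●○○
[15] ○●○●
●●●●
○●○○
●●●○
●●○○
○●○○
[16] ●○○●
○●●●
○●○○
●●●○
●●○○
○●○○
[17] ●○○●
○●●●
○●○○
●●●○
●●●○
○○●●
[18] ●○○●
●●●●
●○○○
○●●○
●●●○
○○●●
[19] ●○○●
●●●○
●○●●
○●●●
●●●○
○○●●

16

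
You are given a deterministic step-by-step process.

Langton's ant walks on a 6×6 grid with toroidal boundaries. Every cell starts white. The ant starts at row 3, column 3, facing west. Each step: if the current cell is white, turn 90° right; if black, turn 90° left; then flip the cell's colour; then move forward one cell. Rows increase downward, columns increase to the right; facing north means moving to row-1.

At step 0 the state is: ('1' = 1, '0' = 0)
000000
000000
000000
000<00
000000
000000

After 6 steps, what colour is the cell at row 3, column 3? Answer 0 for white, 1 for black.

0

t=0: 000000
000000
000000
000<00
000000
000000
t=1: 000000
000000
000^00
000100
000000
000000
t=2: 000000
000000
0001>0
000100
000000
000000
t=3: 000000
000000
000110
0001v0
000000
000000
t=4: 000000
000000
000110
000<10
000000
000000
t=5: 000000
000000
000110
000010
000v00
000000
t=6: 000000
000000
000110
000010
00<100
000000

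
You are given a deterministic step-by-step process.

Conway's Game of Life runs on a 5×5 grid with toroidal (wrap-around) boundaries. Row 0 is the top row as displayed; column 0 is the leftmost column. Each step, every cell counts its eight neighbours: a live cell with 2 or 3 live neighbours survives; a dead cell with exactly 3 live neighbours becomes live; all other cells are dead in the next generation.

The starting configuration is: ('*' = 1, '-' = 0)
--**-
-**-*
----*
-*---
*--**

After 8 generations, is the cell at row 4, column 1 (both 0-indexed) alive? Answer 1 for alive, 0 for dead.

0

gen 0: --**-
-**-*
----*
-*---
*--**
gen 1: -----
***-*
-***-
---*-
**-**
gen 2: -----
*---*
-----
-----
*-***
gen 3: -*---
-----
-----
---**
---**
gen 4: -----
-----
-----
---**
*-***
gen 5: ---**
-----
-----
*-*--
*-*--
gen 6: ---**
-----
-----
-----
*-*--
gen 7: ---**
-----
-----
-----
---**
gen 8: ---**
-----
-----
-----
---**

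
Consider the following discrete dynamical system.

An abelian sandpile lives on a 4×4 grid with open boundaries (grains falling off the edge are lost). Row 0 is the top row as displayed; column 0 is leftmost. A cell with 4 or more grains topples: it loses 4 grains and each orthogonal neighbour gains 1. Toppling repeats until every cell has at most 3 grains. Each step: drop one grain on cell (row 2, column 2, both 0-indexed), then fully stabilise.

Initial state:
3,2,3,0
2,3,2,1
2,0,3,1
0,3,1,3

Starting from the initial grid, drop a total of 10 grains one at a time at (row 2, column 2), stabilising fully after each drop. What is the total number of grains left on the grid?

27

t=0: 3,2,3,0
2,3,2,1
2,0,3,1
0,3,1,3
t=1: 3,2,3,0
2,3,3,1
2,1,0,2
0,3,2,3
t=2: 3,2,3,0
2,3,3,1
2,1,1,2
0,3,2,3
t=3: 3,2,3,0
2,3,3,1
2,1,2,2
0,3,2,3
t=4: 3,2,3,0
2,3,3,1
2,1,3,2
0,3,2,3
t=5: 1,1,1,1
0,2,2,2
3,3,1,3
0,3,3,3
t=6: 1,1,1,1
0,2,2,2
3,3,2,3
0,3,3,3
t=7: 1,1,1,1
0,2,2,2
3,3,3,3
0,3,3,3
t=8: 1,1,1,1
1,3,3,3
0,2,3,1
2,1,2,1
t=9: 1,2,2,2
2,1,2,0
1,0,2,3
2,2,3,1
t=10: 1,2,2,2
2,1,2,0
1,0,3,3
2,2,3,1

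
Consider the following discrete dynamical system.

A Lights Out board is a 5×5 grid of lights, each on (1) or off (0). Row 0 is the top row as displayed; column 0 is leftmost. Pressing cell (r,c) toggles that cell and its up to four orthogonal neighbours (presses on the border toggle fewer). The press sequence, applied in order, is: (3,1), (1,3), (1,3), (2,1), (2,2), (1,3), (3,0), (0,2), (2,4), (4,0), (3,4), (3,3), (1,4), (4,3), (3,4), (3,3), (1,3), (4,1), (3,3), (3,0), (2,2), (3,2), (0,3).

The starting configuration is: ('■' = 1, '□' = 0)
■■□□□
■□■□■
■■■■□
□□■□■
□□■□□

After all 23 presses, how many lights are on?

t=0: ■■□□□
■□■□■
■■■■□
□□■□■
□□■□□
t=1: ■■□□□
■□■□■
■□■■□
■■□□■
□■■□□
t=2: ■■□■□
■□□■□
■□■□□
■■□□■
□■■□□
t=3: ■■□□□
■□■□■
■□■■□
■■□□■
□■■□□
t=4: ■■□□□
■■■□■
□■□■□
■□□□■
□■■□□
t=5: ■■□□□
■■□□■
□□■□□
■□■□■
□■■□□
t=6: ■■□■□
■■■■□
□□■■□
■□■□■
□■■□□
t=7: ■■□■□
■■■■□
■□■■□
□■■□■
■■■□□
t=8: ■□■□□
■■□■□
■□■■□
□■■□■
■■■□□
t=9: ■□■□□
■■□■■
■□■□■
□■■□□
■■■□□
t=10: ■□■□□
■■□■■
■□■□■
■■■□□
□□■□□
t=11: ■□■□□
■■□■■
■□■□□
■■■■■
□□■□■
t=12: ■□■□□
■■□■■
■□■■□
■■□□□
□□■■■
t=13: ■□■□■
■■□□□
■□■■■
■■□□□
□□■■■
t=14: ■□■□■
■■□□□
■□■■■
■■□■□
□□□□□
t=15: ■□■□■
■■□□□
■□■■□
■■□□■
□□□□■
t=16: ■□■□■
■■□□□
■□■□□
■■■■□
□□□■■
t=17: ■□■■■
■■■■■
■□■■□
■■■■□
□□□■■
t=18: ■□■■■
■■■■■
■□■■□
■□■■□
■■■■■
t=19: ■□■■■
■■■■■
■□■□□
■□□□■
■■■□■
t=20: ■□■■■
■■■■■
□□■□□
□■□□■
□■■□■
t=21: ■□■■■
■■□■■
□■□■□
□■■□■
□■■□■
t=22: ■□■■■
■■□■■
□■■■□
□□□■■
□■□□■
t=23: ■□□□□
■■□□■
□■■■□
□□□■■
□■□□■

11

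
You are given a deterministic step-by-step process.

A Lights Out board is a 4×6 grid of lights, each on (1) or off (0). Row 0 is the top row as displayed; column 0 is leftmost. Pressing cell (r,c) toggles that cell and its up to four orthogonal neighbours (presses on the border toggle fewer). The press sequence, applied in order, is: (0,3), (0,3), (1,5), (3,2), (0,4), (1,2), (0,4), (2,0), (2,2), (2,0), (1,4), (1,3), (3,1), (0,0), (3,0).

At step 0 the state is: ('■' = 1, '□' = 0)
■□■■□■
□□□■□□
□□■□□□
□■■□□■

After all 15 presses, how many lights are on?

step 0: ■□■■□■
□□□■□□
□□■□□□
□■■□□■
step 1: ■□□□■■
□□□□□□
□□■□□□
□■■□□■
step 2: ■□■■□■
□□□■□□
□□■□□□
□■■□□■
step 3: ■□■■□□
□□□■■■
□□■□□■
□■■□□■
step 4: ■□■■□□
□□□■■■
□□□□□■
□□□■□■
step 5: ■□■□■■
□□□■□■
□□□□□■
□□□■□■
step 6: ■□□□■■
□■■□□■
□□■□□■
□□□■□■
step 7: ■□□■□□
□■■□■■
□□■□□■
□□□■□■
step 8: ■□□■□□
■■■□■■
■■■□□■
■□□■□■
step 9: ■□□■□□
■■□□■■
■□□■□■
■□■■□■
step 10: ■□□■□□
□■□□■■
□■□■□■
□□■■□■
step 11: ■□□■■□
□■□■□□
□■□■■■
□□■■□■
step 12: ■□□□■□
□■■□■□
□■□□■■
□□■■□■
step 13: ■□□□■□
□■■□■□
□□□□■■
■■□■□■
step 14: □■□□■□
■■■□■□
□□□□■■
■■□■□■
step 15: □■□□■□
■■■□■□
■□□□■■
□□□■□■

11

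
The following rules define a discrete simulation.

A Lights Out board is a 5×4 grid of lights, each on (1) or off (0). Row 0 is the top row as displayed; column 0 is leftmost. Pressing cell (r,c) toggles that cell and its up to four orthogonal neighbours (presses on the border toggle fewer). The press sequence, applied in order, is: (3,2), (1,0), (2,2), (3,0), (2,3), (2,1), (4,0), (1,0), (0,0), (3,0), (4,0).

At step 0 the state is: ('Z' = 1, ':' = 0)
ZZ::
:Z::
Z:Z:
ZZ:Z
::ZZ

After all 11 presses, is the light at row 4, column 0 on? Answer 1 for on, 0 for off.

k=0  ZZ::
:Z::
Z:Z:
ZZ:Z
::ZZ
k=1  ZZ::
:Z::
Z:::
Z:Z:
:::Z
k=2  :Z::
Z:::
::::
Z:Z:
:::Z
k=3  :Z::
Z:Z:
:ZZZ
Z:::
:::Z
k=4  :Z::
Z:Z:
ZZZZ
:Z::
Z::Z
k=5  :Z::
Z:ZZ
ZZ::
:Z:Z
Z::Z
k=6  :Z::
ZZZZ
::Z:
:::Z
Z::Z
k=7  :Z::
ZZZZ
::Z:
Z::Z
:Z:Z
k=8  ZZ::
::ZZ
Z:Z:
Z::Z
:Z:Z
k=9  ::::
Z:ZZ
Z:Z:
Z::Z
:Z:Z
k=10  ::::
Z:ZZ
::Z:
:Z:Z
ZZ:Z
k=11  ::::
Z:ZZ
::Z:
ZZ:Z
:::Z

0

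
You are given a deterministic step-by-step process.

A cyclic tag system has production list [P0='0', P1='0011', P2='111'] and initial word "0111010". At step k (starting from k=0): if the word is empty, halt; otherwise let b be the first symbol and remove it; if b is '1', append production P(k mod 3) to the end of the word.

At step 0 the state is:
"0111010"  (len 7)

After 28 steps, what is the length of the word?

24

t=0: "0111010"  (len 7)
t=1: "111010"  (len 6)
t=2: "110100011"  (len 9)
t=3: "10100011111"  (len 11)
t=4: "01000111110"  (len 11)
t=5: "1000111110"  (len 10)
t=6: "000111110111"  (len 12)
t=7: "00111110111"  (len 11)
t=8: "0111110111"  (len 10)
t=9: "111110111"  (len 9)
t=10: "111101110"  (len 9)
t=11: "111011100011"  (len 12)
t=12: "11011100011111"  (len 14)
t=13: "10111000111110"  (len 14)
t=14: "01110001111100011"  (len 17)
t=15: "1110001111100011"  (len 16)
t=16: "1100011111000110"  (len 16)
t=17: "1000111110001100011"  (len 19)
t=18: "000111110001100011111"  (len 21)
t=19: "00111110001100011111"  (len 20)
t=20: "0111110001100011111"  (len 19)
t=21: "111110001100011111"  (len 18)
t=22: "111100011000111110"  (len 18)
t=23: "111000110001111100011"  (len 21)
t=24: "11000110001111100011111"  (len 23)
t=25: "10001100011111000111110"  (len 23)
t=26: "00011000111110001111100011"  (len 26)
t=27: "0011000111110001111100011"  (len 25)
t=28: "011000111110001111100011"  (len 24)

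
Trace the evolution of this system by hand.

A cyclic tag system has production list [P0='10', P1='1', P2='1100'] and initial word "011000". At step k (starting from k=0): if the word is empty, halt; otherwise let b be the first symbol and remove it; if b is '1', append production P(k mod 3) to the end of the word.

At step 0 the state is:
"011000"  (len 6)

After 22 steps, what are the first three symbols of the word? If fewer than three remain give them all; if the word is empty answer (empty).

step 0: "011000"  (len 6)
step 1: "11000"  (len 5)
step 2: "10001"  (len 5)
step 3: "00011100"  (len 8)
step 4: "0011100"  (len 7)
step 5: "011100"  (len 6)
step 6: "11100"  (len 5)
step 7: "110010"  (len 6)
step 8: "100101"  (len 6)
step 9: "001011100"  (len 9)
step 10: "01011100"  (len 8)
step 11: "1011100"  (len 7)
step 12: "0111001100"  (len 10)
step 13: "111001100"  (len 9)
step 14: "110011001"  (len 9)
step 15: "100110011100"  (len 12)
step 16: "0011001110010"  (len 13)
step 17: "011001110010"  (len 12)
step 18: "11001110010"  (len 11)
step 19: "100111001010"  (len 12)
step 20: "001110010101"  (len 12)
step 21: "01110010101"  (len 11)
step 22: "1110010101"  (len 10)

111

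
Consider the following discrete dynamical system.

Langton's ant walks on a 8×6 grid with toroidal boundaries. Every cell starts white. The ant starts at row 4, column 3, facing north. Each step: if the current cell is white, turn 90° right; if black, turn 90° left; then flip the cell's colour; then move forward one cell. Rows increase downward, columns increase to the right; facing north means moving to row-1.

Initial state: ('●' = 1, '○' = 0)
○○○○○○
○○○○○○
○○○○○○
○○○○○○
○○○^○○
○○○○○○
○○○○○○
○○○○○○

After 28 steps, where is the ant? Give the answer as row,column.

6,1

step 0: ○○○○○○
○○○○○○
○○○○○○
○○○○○○
○○○^○○
○○○○○○
○○○○○○
○○○○○○
step 1: ○○○○○○
○○○○○○
○○○○○○
○○○○○○
○○○●>○
○○○○○○
○○○○○○
○○○○○○
step 2: ○○○○○○
○○○○○○
○○○○○○
○○○○○○
○○○●●○
○○○○v○
○○○○○○
○○○○○○
step 3: ○○○○○○
○○○○○○
○○○○○○
○○○○○○
○○○●●○
○○○<●○
○○○○○○
○○○○○○
step 4: ○○○○○○
○○○○○○
○○○○○○
○○○○○○
○○○^●○
○○○●●○
○○○○○○
○○○○○○
step 5: ○○○○○○
○○○○○○
○○○○○○
○○○○○○
○○<○●○
○○○●●○
○○○○○○
○○○○○○
step 6: ○○○○○○
○○○○○○
○○○○○○
○○^○○○
○○●○●○
○○○●●○
○○○○○○
○○○○○○
step 7: ○○○○○○
○○○○○○
○○○○○○
○○●>○○
○○●○●○
○○○●●○
○○○○○○
○○○○○○
step 8: ○○○○○○
○○○○○○
○○○○○○
○○●●○○
○○●v●○
○○○●●○
○○○○○○
○○○○○○
step 9: ○○○○○○
○○○○○○
○○○○○○
○○●●○○
○○<●●○
○○○●●○
○○○○○○
○○○○○○
step 10: ○○○○○○
○○○○○○
○○○○○○
○○●●○○
○○○●●○
○○v●●○
○○○○○○
○○○○○○
step 11: ○○○○○○
○○○○○○
○○○○○○
○○●●○○
○○○●●○
○<●●●○
○○○○○○
○○○○○○
step 12: ○○○○○○
○○○○○○
○○○○○○
○○●●○○
○^○●●○
○●●●●○
○○○○○○
○○○○○○
step 13: ○○○○○○
○○○○○○
○○○○○○
○○●●○○
○●>●●○
○●●●●○
○○○○○○
○○○○○○
step 14: ○○○○○○
○○○○○○
○○○○○○
○○●●○○
○●●●●○
○●v●●○
○○○○○○
○○○○○○
step 15: ○○○○○○
○○○○○○
○○○○○○
○○●●○○
○●●●●○
○●○>●○
○○○○○○
○○○○○○
step 16: ○○○○○○
○○○○○○
○○○○○○
○○●●○○
○●●^●○
○●○○●○
○○○○○○
○○○○○○
step 17: ○○○○○○
○○○○○○
○○○○○○
○○●●○○
○●<○●○
○●○○●○
○○○○○○
○○○○○○
step 18: ○○○○○○
○○○○○○
○○○○○○
○○●●○○
○●○○●○
○●v○●○
○○○○○○
○○○○○○
step 19: ○○○○○○
○○○○○○
○○○○○○
○○●●○○
○●○○●○
○<●○●○
○○○○○○
○○○○○○
step 20: ○○○○○○
○○○○○○
○○○○○○
○○●●○○
○●○○●○
○○●○●○
○v○○○○
○○○○○○
step 21: ○○○○○○
○○○○○○
○○○○○○
○○●●○○
○●○○●○
○○●○●○
<●○○○○
○○○○○○
step 22: ○○○○○○
○○○○○○
○○○○○○
○○●●○○
○●○○●○
^○●○●○
●●○○○○
○○○○○○
step 23: ○○○○○○
○○○○○○
○○○○○○
○○●●○○
○●○○●○
●>●○●○
●●○○○○
○○○○○○
step 24: ○○○○○○
○○○○○○
○○○○○○
○○●●○○
○●○○●○
●●●○●○
●v○○○○
○○○○○○
step 25: ○○○○○○
○○○○○○
○○○○○○
○○●●○○
○●○○●○
●●●○●○
●○>○○○
○○○○○○
step 26: ○○○○○○
○○○○○○
○○○○○○
○○●●○○
○●○○●○
●●●○●○
●○●○○○
○○v○○○
step 27: ○○○○○○
○○○○○○
○○○○○○
○○●●○○
○●○○●○
●●●○●○
●○●○○○
○<●○○○
step 28: ○○○○○○
○○○○○○
○○○○○○
○○●●○○
○●○○●○
●●●○●○
●^●○○○
○●●○○○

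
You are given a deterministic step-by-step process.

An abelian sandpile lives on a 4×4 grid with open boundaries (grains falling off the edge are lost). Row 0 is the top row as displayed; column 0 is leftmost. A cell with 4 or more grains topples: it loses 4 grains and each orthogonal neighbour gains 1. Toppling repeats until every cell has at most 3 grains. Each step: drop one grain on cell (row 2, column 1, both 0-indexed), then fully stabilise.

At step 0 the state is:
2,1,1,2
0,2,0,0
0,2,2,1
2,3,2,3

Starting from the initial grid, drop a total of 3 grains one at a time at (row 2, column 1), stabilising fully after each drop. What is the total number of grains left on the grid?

25

t=0: 2,1,1,2
0,2,0,0
0,2,2,1
2,3,2,3
t=1: 2,1,1,2
0,2,0,0
0,3,2,1
2,3,2,3
t=2: 2,1,1,2
0,3,0,0
1,1,3,1
3,0,3,3
t=3: 2,1,1,2
0,3,0,0
1,2,3,1
3,0,3,3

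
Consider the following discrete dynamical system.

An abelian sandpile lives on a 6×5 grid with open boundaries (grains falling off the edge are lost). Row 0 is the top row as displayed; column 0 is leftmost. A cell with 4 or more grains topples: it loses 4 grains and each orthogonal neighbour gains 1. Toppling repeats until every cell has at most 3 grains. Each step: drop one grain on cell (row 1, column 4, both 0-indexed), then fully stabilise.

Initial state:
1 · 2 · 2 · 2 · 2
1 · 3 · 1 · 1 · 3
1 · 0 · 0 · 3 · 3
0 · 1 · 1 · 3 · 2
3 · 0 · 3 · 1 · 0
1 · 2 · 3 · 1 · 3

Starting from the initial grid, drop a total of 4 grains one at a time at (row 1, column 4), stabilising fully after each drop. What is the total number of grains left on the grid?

46

0) 1 · 2 · 2 · 2 · 2
1 · 3 · 1 · 1 · 3
1 · 0 · 0 · 3 · 3
0 · 1 · 1 · 3 · 2
3 · 0 · 3 · 1 · 0
1 · 2 · 3 · 1 · 3
1) 1 · 2 · 2 · 2 · 3
1 · 3 · 1 · 3 · 1
1 · 0 · 1 · 1 · 2
0 · 1 · 2 · 1 · 0
3 · 0 · 3 · 2 · 1
1 · 2 · 3 · 1 · 3
2) 1 · 2 · 2 · 2 · 3
1 · 3 · 1 · 3 · 2
1 · 0 · 1 · 1 · 2
0 · 1 · 2 · 1 · 0
3 · 0 · 3 · 2 · 1
1 · 2 · 3 · 1 · 3
3) 1 · 2 · 2 · 2 · 3
1 · 3 · 1 · 3 · 3
1 · 0 · 1 · 1 · 2
0 · 1 · 2 · 1 · 0
3 · 0 · 3 · 2 · 1
1 · 2 · 3 · 1 · 3
4) 1 · 2 · 3 · 0 · 1
1 · 3 · 2 · 1 · 2
1 · 0 · 1 · 2 · 3
0 · 1 · 2 · 1 · 0
3 · 0 · 3 · 2 · 1
1 · 2 · 3 · 1 · 3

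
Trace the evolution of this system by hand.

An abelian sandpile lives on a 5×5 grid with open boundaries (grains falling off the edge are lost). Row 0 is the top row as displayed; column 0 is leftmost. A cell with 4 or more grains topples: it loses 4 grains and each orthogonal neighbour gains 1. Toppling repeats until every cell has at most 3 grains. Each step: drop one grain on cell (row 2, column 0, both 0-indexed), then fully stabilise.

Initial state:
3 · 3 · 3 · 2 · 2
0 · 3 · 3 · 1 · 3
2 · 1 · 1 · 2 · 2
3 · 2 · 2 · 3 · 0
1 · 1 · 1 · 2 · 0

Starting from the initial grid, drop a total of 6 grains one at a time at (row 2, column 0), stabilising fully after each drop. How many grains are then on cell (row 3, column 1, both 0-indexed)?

gen 0: 3 · 3 · 3 · 2 · 2
0 · 3 · 3 · 1 · 3
2 · 1 · 1 · 2 · 2
3 · 2 · 2 · 3 · 0
1 · 1 · 1 · 2 · 0
gen 1: 3 · 3 · 3 · 2 · 2
0 · 3 · 3 · 1 · 3
3 · 1 · 1 · 2 · 2
3 · 2 · 2 · 3 · 0
1 · 1 · 1 · 2 · 0
gen 2: 3 · 3 · 3 · 2 · 2
1 · 3 · 3 · 1 · 3
1 · 2 · 1 · 2 · 2
0 · 3 · 2 · 3 · 0
2 · 1 · 1 · 2 · 0
gen 3: 3 · 3 · 3 · 2 · 2
1 · 3 · 3 · 1 · 3
2 · 2 · 1 · 2 · 2
0 · 3 · 2 · 3 · 0
2 · 1 · 1 · 2 · 0
gen 4: 3 · 3 · 3 · 2 · 2
1 · 3 · 3 · 1 · 3
3 · 2 · 1 · 2 · 2
0 · 3 · 2 · 3 · 0
2 · 1 · 1 · 2 · 0
gen 5: 3 · 3 · 3 · 2 · 2
2 · 3 · 3 · 1 · 3
0 · 3 · 1 · 2 · 2
1 · 3 · 2 · 3 · 0
2 · 1 · 1 · 2 · 0
gen 6: 3 · 3 · 3 · 2 · 2
2 · 3 · 3 · 1 · 3
1 · 3 · 1 · 2 · 2
1 · 3 · 2 · 3 · 0
2 · 1 · 1 · 2 · 0

3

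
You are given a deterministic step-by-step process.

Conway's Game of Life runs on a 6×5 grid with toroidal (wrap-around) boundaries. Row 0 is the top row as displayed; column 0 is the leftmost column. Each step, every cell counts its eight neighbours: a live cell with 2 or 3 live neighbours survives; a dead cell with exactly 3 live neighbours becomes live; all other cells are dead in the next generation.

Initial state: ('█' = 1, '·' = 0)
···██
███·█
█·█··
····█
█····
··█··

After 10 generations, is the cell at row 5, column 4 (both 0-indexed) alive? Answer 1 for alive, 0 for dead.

step 0: ···██
███·█
█·█··
····█
█····
··█··
step 1: ····█
··█··
··█··
██··█
·····
···██
step 2: ····█
···█·
█·██·
██···
···█·
···██
step 3: ····█
··██·
█·██·
██·█·
█·██·
···██
step 4: ··█·█
·██··
█····
█····
█····
█·█··
step 5: █·█··
████·
█····
██··█
█···█
█··██
step 6: ·····
█·██·
···█·
·█···
·····
···█·
step 7: ··███
··███
·█·██
·····
·····
·····
step 8: ··█·█
·█···
█···█
·····
·····
···█·
step 9: ··██·
·█·██
█····
·····
·····
···█·
step 10: ·····
██·██
█···█
·····
·····
··██·

0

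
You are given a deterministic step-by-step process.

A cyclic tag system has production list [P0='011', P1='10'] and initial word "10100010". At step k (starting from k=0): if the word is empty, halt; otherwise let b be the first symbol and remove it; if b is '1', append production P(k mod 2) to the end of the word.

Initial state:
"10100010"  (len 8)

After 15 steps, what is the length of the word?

12

0) "10100010"  (len 8)
1) "0100010011"  (len 10)
2) "100010011"  (len 9)
3) "00010011011"  (len 11)
4) "0010011011"  (len 10)
5) "010011011"  (len 9)
6) "10011011"  (len 8)
7) "0011011011"  (len 10)
8) "011011011"  (len 9)
9) "11011011"  (len 8)
10) "101101110"  (len 9)
11) "01101110011"  (len 11)
12) "1101110011"  (len 10)
13) "101110011011"  (len 12)
14) "0111001101110"  (len 13)
15) "111001101110"  (len 12)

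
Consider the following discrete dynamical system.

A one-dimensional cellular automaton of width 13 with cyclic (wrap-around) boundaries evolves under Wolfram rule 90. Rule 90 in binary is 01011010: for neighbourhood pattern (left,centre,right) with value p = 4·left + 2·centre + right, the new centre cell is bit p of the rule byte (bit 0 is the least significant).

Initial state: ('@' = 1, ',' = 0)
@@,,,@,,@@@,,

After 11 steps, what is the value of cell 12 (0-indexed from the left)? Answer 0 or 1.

[0] @@,,,@,,@@@,,
[1] @@@,@,@@@,@@@
[2] ,,@,,,@,@,@,,
[3] ,@,@,@,,,,,@,
[4] @,,,,,@,,,@,@
[5] @@,,,@,@,@,,@
[6] ,@@,@,,,,,@@@
[7] ,@@,,@,,,@@,@
[8] ,@@@@,@,@@@,,
[9] @@,,@,,,@,@@,
[10] @@@@,@,@,,@@,
[11] @,,@,,,,@@@@,

0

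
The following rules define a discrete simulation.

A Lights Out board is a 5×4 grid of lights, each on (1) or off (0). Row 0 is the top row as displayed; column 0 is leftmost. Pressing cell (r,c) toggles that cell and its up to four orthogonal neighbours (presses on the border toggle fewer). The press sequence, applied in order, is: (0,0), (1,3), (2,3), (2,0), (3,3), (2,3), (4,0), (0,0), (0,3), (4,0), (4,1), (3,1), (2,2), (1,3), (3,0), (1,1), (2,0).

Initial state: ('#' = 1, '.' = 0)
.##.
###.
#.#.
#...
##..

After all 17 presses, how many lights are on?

12

[0] .##.
###.
#.#.
#...
##..
[1] #.#.
.##.
#.#.
#...
##..
[2] #.##
.#.#
#.##
#...
##..
[3] #.##
.#..
#...
#..#
##..
[4] #.##
##..
.#..
...#
##..
[5] #.##
##..
.#.#
..#.
##.#
[6] #.##
##.#
.##.
..##
##.#
[7] #.##
##.#
.##.
#.##
...#
[8] .###
.#.#
.##.
#.##
...#
[9] .#..
.#..
.##.
#.##
...#
[10] .#..
.#..
.##.
..##
##.#
[11] .#..
.#..
.##.
.###
..##
[12] .#..
.#..
..#.
#..#
.###
[13] .#..
.##.
.#.#
#.##
.###
[14] .#.#
.#.#
.#..
#.##
.###
[15] .#.#
.#.#
##..
.###
####
[16] ...#
#.##
#...
.###
####
[17] ...#
..##
.#..
####
####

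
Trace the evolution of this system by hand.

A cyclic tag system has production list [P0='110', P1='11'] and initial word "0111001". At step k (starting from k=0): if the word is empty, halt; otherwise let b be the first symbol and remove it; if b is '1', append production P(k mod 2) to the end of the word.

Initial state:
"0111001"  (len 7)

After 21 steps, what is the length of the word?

26

0) "0111001"  (len 7)
1) "111001"  (len 6)
2) "1100111"  (len 7)
3) "100111110"  (len 9)
4) "0011111011"  (len 10)
5) "011111011"  (len 9)
6) "11111011"  (len 8)
7) "1111011110"  (len 10)
8) "11101111011"  (len 11)
9) "1101111011110"  (len 13)
10) "10111101111011"  (len 14)
11) "0111101111011110"  (len 16)
12) "111101111011110"  (len 15)
13) "11101111011110110"  (len 17)
14) "110111101111011011"  (len 18)
15) "10111101111011011110"  (len 20)
16) "011110111101101111011"  (len 21)
17) "11110111101101111011"  (len 20)
18) "111011110110111101111"  (len 21)
19) "11011110110111101111110"  (len 23)
20) "101111011011110111111011"  (len 24)
21) "01111011011110111111011110"  (len 26)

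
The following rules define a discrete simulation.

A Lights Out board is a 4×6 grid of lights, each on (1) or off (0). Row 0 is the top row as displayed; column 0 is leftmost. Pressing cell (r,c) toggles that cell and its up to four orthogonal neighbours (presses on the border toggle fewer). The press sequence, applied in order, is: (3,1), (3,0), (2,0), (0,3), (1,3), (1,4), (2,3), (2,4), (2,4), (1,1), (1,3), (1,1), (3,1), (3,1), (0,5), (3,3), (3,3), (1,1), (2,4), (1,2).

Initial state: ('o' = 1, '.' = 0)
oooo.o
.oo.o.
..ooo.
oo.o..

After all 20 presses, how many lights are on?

13

[0] oooo.o
.oo.o.
..ooo.
oo.o..
[1] oooo.o
.oo.o.
.oooo.
..oo..
[2] oooo.o
.oo.o.
ooooo.
oooo..
[3] oooo.o
ooo.o.
..ooo.
.ooo..
[4] oo..oo
ooooo.
..ooo.
.ooo..
[5] oo.ooo
oo....
..o.o.
.ooo..
[6] oo.o.o
oo.ooo
..o...
.ooo..
[7] oo.o.o
oo..oo
...oo.
.oo...
[8] oo.o.o
oo...o
.....o
.oo.o.
[9] oo.o.o
oo..oo
...oo.
.oo...
[10] o..o.o
..o.oo
.o.oo.
.oo...
[11] o....o
...o.o
.o..o.
.oo...
[12] oo...o
oooo.o
....o.
.oo...
[13] oo...o
oooo.o
.o..o.
o.....
[14] oo...o
oooo.o
....o.
.oo...
[15] oo..o.
oooo..
....o.
.oo...
[16] oo..o.
oooo..
...oo.
.o.oo.
[17] oo..o.
oooo..
....o.
.oo...
[18] o...o.
...o..
.o..o.
.oo...
[19] o...o.
...oo.
.o.o.o
.oo.o.
[20] o.o.o.
.oo.o.
.ooo.o
.oo.o.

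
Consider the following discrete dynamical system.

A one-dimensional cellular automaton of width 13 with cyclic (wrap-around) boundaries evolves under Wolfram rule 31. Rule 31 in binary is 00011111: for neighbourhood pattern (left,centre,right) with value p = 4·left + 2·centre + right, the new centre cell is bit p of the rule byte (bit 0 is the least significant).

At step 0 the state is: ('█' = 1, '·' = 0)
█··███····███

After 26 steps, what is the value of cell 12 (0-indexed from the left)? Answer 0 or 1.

1

0) █··███····███
1) ·███··█████··
2) ██··███····██
3) ··███··█████·
4) ███··███····█
5) ···███··█████
6) ████··███····
7) █···███··████
8) ·████··███···
9) ██···███··███
10) ··████··███··
11) ███···███··██
12) ···████··███·
13) ████···███··█
14) ····████··███
15) █████···███··
16) █····████··██
17) ·█████···███·
18) ██····████··█
19) ··█████···███
20) ███····████··
21) █··█████···██
22) ·███····████·
23) ██··█████···█
24) ··███····████
25) ███··█████···
26) █··███····███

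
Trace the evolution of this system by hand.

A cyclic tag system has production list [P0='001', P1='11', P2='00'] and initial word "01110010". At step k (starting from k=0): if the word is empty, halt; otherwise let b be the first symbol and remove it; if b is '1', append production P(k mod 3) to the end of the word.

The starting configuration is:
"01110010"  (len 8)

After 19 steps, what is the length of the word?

t=0: "01110010"  (len 8)
t=1: "1110010"  (len 7)
t=2: "11001011"  (len 8)
t=3: "100101100"  (len 9)
t=4: "00101100001"  (len 11)
t=5: "0101100001"  (len 10)
t=6: "101100001"  (len 9)
t=7: "01100001001"  (len 11)
t=8: "1100001001"  (len 10)
t=9: "10000100100"  (len 11)
t=10: "0000100100001"  (len 13)
t=11: "000100100001"  (len 12)
t=12: "00100100001"  (len 11)
t=13: "0100100001"  (len 10)
t=14: "100100001"  (len 9)
t=15: "0010000100"  (len 10)
t=16: "010000100"  (len 9)
t=17: "10000100"  (len 8)
t=18: "000010000"  (len 9)
t=19: "00010000"  (len 8)

8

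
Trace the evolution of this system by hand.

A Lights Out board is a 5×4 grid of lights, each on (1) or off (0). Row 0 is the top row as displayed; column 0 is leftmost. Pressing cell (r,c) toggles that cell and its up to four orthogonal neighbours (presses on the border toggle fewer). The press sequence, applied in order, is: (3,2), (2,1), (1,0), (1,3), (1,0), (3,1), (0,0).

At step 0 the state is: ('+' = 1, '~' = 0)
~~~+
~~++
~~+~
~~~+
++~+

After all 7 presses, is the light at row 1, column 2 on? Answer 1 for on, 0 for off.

0

gen 0: ~~~+
~~++
~~+~
~~~+
++~+
gen 1: ~~~+
~~++
~~~~
~++~
++++
gen 2: ~~~+
~+++
+++~
~~+~
++++
gen 3: +~~+
+~++
~++~
~~+~
++++
gen 4: +~~~
+~~~
~+++
~~+~
++++
gen 5: ~~~~
~+~~
++++
~~+~
++++
gen 6: ~~~~
~+~~
+~++
++~~
+~++
gen 7: ++~~
++~~
+~++
++~~
+~++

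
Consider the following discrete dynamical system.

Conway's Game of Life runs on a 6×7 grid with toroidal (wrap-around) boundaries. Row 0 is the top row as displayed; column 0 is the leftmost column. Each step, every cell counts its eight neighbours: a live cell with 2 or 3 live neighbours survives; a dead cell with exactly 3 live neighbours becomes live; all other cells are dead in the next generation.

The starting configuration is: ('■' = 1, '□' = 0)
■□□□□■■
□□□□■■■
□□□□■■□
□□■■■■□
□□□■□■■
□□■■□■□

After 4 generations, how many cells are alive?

5

step 0: ■□□□□■■
□□□□■■■
□□□□■■□
□□■■■■□
□□□■□■■
□□■■□■□
step 1: ■□□■□□□
■□□□□□□
□□□□□□□
□□■□□□□
□□□□□□■
■□■■□□□
step 2: ■□■■□□■
□□□□□□□
□□□□□□□
□□□□□□□
□■■■□□□
■■■■□□■
step 3: □□□■□□■
□□□□□□□
□□□□□□□
□□■□□□□
□□□■□□□
□□□□■□■
step 4: □□□□□■□
□□□□□□□
□□□□□□□
□□□□□□□
□□□■□□□
□□□■■■□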